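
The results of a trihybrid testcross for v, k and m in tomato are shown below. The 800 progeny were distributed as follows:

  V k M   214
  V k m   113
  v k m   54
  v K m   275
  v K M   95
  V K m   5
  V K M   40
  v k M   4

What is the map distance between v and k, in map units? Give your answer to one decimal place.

12.9 map units

The two most frequent reciprocal classes, v K m and V k M, are the parental types, so the F1 was v K m / V k M.
The two rarest classes, V K m and v k M, are the double crossovers. Comparing them with the parentals, only the v allele has switched, so v is the middle locus and the order is m – v – k.
Crossovers in the v–k interval produce the single-crossover classes v k m and V K M (54 + 40 = 94) plus the double crossovers (9).
RF(v–k) = (94 + 9) / 800 = 103/800 = 0.1288 → 12.9 map units.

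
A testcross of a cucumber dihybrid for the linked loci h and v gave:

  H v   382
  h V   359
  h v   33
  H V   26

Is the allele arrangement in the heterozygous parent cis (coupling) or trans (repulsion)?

The two most frequent classes are H v (382) and h V (359); these are the parental (non-recombinant) types.
So the F1 carried H v on one chromosome and h V on the other — the recessive alleles are on opposite chromosomes (trans / repulsion).

trans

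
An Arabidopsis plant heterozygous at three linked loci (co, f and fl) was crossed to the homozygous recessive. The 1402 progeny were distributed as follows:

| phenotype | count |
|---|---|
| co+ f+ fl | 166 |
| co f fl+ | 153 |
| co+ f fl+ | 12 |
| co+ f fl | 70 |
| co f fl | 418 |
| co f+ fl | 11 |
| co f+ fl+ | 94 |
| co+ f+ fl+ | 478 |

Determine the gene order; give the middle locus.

f

The two most frequent reciprocal classes, co+ f+ fl+ and co f fl, are the parental types, so the F1 was co+ f+ fl+ / co f fl.
The two rarest classes, co+ f fl+ and co f+ fl, are the double crossovers. Comparing them with the parentals, only the f allele has switched, so f is the middle locus and the order is fl – f – co.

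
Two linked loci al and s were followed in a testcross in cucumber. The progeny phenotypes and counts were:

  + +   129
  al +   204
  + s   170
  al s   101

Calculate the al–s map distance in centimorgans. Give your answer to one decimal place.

The two most frequent classes, + s (170) and al + (204), are the parental types, so the F1 was + s / al +.
The recombinant classes are + + and al s: 129 + 101 = 230.
Recombination frequency = 230/604 = 0.3808 ≈ 38.1%, i.e. 38.1 centimorgans.

38.1 centimorgans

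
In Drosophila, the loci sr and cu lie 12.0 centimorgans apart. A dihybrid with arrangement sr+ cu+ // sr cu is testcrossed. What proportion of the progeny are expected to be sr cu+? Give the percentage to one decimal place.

A map distance of 12.0 centimorgans corresponds to a recombination frequency of 0.120.
The F1 is sr+ cu+ / sr cu, so sr cu+ is a recombinant gamete class with expected frequency r/2 = 0.120/2 = 0.0600.
That is 0.0600 = 6.0% of the progeny.

6.0%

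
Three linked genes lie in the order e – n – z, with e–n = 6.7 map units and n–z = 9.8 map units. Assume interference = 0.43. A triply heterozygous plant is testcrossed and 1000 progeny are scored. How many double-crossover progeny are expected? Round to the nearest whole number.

Map distances give recombination frequencies of 0.067 and 0.098 for the two intervals.
With interference 0.43 (so coincidence = 0.57), expected double-crossover frequency = 0.067 × 0.098 × 0.57 = 0.00374.
Expected number = 0.00374 × 1000 = 3.74 ≈ 4.

4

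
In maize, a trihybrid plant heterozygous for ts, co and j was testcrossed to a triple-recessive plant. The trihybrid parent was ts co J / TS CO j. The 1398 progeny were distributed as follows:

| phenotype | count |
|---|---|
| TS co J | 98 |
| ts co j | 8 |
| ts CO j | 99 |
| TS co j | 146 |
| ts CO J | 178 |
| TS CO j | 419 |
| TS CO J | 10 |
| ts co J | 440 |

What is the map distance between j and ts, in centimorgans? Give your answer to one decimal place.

The two rarest classes, ts co j and TS CO J, are the double crossovers. Comparing them with the parentals, only the j allele has switched, so j is the middle locus and the order is ts – j – co.
Crossovers in the ts–j interval produce the single-crossover classes TS co J and ts CO j (98 + 99 = 197) plus the double crossovers (18).
RF(ts–j) = (197 + 18) / 1398 = 215/1398 = 0.1538 → 15.4 centimorgans.

15.4 centimorgans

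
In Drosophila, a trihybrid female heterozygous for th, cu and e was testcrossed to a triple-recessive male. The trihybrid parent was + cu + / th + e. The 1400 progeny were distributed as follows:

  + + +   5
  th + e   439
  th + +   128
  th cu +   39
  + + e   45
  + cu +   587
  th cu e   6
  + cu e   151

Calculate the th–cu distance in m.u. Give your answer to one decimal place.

The two rarest classes, + + + and th cu e, are the double crossovers. Comparing them with the parentals, only the cu allele has switched, so cu is the middle locus and the order is e – cu – th.
Crossovers in the cu–th interval produce the single-crossover classes th cu + and + + e (39 + 45 = 84) plus the double crossovers (11).
RF(cu–th) = (84 + 11) / 1400 = 95/1400 = 0.0679 → 6.8 m.u.

6.8 m.u.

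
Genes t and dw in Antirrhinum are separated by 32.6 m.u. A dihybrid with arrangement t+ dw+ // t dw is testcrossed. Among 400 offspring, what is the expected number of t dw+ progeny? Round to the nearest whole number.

65

A map distance of 32.6 m.u. corresponds to a recombination frequency of 0.326.
The F1 is t+ dw+ / t dw, so t dw+ is a recombinant gamete class with expected frequency r/2 = 0.326/2 = 0.1630.
Expected number = 0.1630 × 400 = 65.20 ≈ 65.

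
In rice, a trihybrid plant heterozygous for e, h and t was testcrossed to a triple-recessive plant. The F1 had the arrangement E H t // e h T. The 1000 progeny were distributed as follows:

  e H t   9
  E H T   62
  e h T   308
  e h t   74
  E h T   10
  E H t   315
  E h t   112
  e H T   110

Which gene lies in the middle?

e

The two rarest classes, e H t and E h T, are the double crossovers. Comparing them with the parentals, only the e allele has switched, so e is the middle locus and the order is t – e – h.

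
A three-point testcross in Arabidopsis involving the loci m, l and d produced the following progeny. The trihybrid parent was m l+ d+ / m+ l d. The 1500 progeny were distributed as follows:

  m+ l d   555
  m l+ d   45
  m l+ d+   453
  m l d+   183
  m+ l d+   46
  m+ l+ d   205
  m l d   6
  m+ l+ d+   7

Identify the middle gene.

The two rarest classes, m+ l+ d+ and m l d, are the double crossovers. Comparing them with the parentals, only the m allele has switched, so m is the middle locus and the order is l – m – d.

m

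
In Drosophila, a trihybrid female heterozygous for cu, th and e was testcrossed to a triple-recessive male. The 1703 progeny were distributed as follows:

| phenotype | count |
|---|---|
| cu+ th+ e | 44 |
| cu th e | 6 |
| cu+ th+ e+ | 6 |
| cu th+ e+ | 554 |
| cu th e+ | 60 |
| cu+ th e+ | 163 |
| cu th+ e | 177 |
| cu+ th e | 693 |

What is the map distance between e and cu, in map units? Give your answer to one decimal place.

20.7 map units

The two most frequent reciprocal classes, cu+ th e and cu th+ e+, are the parental types, so the F1 was cu+ th e / cu th+ e+.
The two rarest classes, cu th e and cu+ th+ e+, are the double crossovers. Comparing them with the parentals, only the cu allele has switched, so cu is the middle locus and the order is e – cu – th.
Crossovers in the e–cu interval produce the single-crossover classes cu+ th e+ and cu th+ e (163 + 177 = 340) plus the double crossovers (12).
RF(e–cu) = (340 + 12) / 1703 = 352/1703 = 0.2067 → 20.7 map units.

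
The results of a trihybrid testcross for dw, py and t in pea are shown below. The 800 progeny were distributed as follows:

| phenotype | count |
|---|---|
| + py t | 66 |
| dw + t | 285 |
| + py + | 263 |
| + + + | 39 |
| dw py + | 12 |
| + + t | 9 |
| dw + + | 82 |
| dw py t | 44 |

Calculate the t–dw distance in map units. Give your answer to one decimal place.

21.1 map units

The two most frequent reciprocal classes, dw + t and + py +, are the parental types, so the F1 was dw + t / + py +.
The two rarest classes, + + t and dw py +, are the double crossovers. Comparing them with the parentals, only the dw allele has switched, so dw is the middle locus and the order is t – dw – py.
Crossovers in the t–dw interval produce the single-crossover classes dw + + and + py t (82 + 66 = 148) plus the double crossovers (21).
RF(t–dw) = (148 + 21) / 800 = 169/800 = 0.2112 → 21.1 map units.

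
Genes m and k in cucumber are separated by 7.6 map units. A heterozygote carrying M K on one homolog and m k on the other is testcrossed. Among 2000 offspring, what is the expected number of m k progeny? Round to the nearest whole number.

A map distance of 7.6 map units corresponds to a recombination frequency of 0.076.
The F1 is M K / m k, so m k is a parental gamete class with expected frequency (1 − r)/2 = 0.924/2 = 0.4620.
Expected number = 0.4620 × 2000 = 924.00 ≈ 924.

924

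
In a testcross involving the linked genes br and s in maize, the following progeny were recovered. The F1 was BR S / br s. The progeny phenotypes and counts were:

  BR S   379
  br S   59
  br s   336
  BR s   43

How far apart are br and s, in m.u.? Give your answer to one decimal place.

The recombinant classes are BR s and br S: 43 + 59 = 102.
Recombination frequency = 102/817 = 0.1248 ≈ 12.5%, i.e. 12.5 m.u.

12.5 m.u.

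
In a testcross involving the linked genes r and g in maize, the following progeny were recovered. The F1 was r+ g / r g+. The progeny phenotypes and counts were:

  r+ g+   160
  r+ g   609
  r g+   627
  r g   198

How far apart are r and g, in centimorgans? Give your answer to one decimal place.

22.5 centimorgans

The recombinant classes are r+ g+ and r g: 160 + 198 = 358.
Recombination frequency = 358/1594 = 0.2246 ≈ 22.5%, i.e. 22.5 centimorgans.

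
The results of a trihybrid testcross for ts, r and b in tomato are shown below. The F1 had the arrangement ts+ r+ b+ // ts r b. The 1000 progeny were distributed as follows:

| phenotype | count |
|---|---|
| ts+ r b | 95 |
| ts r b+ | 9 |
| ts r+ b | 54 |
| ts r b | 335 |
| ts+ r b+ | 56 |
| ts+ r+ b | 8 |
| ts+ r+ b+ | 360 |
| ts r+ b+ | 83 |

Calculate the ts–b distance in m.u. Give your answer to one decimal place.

The two rarest classes, ts+ r+ b and ts r b+, are the double crossovers. Comparing them with the parentals, only the b allele has switched, so b is the middle locus and the order is ts – b – r.
Crossovers in the ts–b interval produce the single-crossover classes ts r+ b+ and ts+ r b (83 + 95 = 178) plus the double crossovers (17).
RF(ts–b) = (178 + 17) / 1000 = 195/1000 = 0.1950 → 19.5 m.u.

19.5 m.u.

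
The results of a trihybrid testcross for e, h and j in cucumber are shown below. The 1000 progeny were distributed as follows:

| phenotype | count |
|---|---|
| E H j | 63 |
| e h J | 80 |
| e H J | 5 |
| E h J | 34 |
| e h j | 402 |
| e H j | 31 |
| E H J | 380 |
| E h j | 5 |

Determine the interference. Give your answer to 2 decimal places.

0.13

The two most frequent reciprocal classes, E H J and e h j, are the parental types, so the F1 was E H J / e h j.
The two rarest classes, e H J and E h j, are the double crossovers. Comparing them with the parentals, only the e allele has switched, so e is the middle locus and the order is j – e – h.
j–e: (143 + 10)/1000 = 0.1530; e–h: (65 + 10)/1000 = 0.0750.
Expected DCO frequency = 0.1530 × 0.0750 ≈ 0.01147; observed = 10/1000 ≈ 0.01000.
Coefficient of coincidence = 0.01000/0.01147 ≈ 0.87; interference = 1 − 0.87 = 0.13.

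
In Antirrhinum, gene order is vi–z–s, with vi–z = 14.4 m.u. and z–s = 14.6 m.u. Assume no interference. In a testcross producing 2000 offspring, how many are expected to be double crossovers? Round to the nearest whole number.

42

Map distances give recombination frequencies of 0.144 and 0.146 for the two intervals.
With no interference, expected double-crossover frequency = 0.144 × 0.146 = 0.02102.
Expected number = 0.02102 × 2000 = 42.05 ≈ 42.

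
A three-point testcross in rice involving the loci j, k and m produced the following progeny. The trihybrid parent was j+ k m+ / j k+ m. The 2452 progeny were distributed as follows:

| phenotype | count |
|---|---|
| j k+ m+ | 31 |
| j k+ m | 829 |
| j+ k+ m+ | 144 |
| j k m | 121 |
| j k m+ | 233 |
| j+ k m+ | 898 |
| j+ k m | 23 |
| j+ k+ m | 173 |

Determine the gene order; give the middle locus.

The two rarest classes, j+ k m and j k+ m+, are the double crossovers. Comparing them with the parentals, only the m allele has switched, so m is the middle locus and the order is k – m – j.

m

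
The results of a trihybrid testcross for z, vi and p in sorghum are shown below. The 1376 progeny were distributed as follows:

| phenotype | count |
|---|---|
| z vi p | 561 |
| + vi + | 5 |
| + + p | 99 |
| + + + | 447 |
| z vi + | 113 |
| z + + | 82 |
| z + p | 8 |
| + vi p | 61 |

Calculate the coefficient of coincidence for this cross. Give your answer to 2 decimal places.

0.51

The two most frequent reciprocal classes, + + + and z vi p, are the parental types, so the F1 was + + + / z vi p.
The two rarest classes, + vi + and z + p, are the double crossovers. Comparing them with the parentals, only the vi allele has switched, so vi is the middle locus and the order is z – vi – p.
z–vi: (143 + 13)/1376 = 0.1134; vi–p: (212 + 13)/1376 = 0.1635.
Expected DCO frequency = 0.1134 × 0.1635 ≈ 0.01854; observed = 13/1376 ≈ 0.00945.
Coefficient of coincidence = 0.00945/0.01854 ≈ 0.51.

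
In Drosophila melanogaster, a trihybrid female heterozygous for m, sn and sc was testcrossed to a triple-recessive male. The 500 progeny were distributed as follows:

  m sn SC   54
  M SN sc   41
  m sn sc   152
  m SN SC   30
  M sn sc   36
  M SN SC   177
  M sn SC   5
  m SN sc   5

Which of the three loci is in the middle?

The two most frequent reciprocal classes, m sn sc and M SN SC, are the parental types, so the F1 was m sn sc / M SN SC.
The two rarest classes, m SN sc and M sn SC, are the double crossovers. Comparing them with the parentals, only the sn allele has switched, so sn is the middle locus and the order is sc – sn – m.

sn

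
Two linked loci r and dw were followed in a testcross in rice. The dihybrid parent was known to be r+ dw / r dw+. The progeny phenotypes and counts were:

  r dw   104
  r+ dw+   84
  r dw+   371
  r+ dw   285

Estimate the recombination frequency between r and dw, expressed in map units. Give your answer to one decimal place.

22.3 map units

The recombinant classes are r+ dw+ and r dw: 84 + 104 = 188.
Recombination frequency = 188/844 = 0.2227 ≈ 22.3%, i.e. 22.3 map units.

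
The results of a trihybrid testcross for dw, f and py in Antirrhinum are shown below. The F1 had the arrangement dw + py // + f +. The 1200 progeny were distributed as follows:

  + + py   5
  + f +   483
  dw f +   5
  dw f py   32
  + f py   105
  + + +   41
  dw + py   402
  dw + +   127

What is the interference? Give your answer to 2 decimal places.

The two rarest classes, + + py and dw f +, are the double crossovers. Comparing them with the parentals, only the dw allele has switched, so dw is the middle locus and the order is py – dw – f.
py–dw: (232 + 10)/1200 = 0.2017; dw–f: (73 + 10)/1200 = 0.0692.
Expected DCO frequency = 0.2017 × 0.0692 ≈ 0.01396; observed = 10/1200 ≈ 0.00833.
Coefficient of coincidence = 0.00833/0.01396 ≈ 0.60; interference = 1 − 0.60 = 0.40.

0.40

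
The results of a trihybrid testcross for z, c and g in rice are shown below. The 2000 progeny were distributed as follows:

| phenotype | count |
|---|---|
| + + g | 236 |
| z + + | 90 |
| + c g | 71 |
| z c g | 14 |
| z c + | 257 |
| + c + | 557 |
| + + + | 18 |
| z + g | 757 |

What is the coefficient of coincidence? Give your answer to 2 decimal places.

The two most frequent reciprocal classes, z + g and + c +, are the parental types, so the F1 was z + g / + c +.
The two rarest classes, z c g and + + +, are the double crossovers. Comparing them with the parentals, only the c allele has switched, so c is the middle locus and the order is g – c – z.
g–c: (161 + 32)/2000 = 0.0965; c–z: (493 + 32)/2000 = 0.2625.
Expected DCO frequency = 0.0965 × 0.2625 ≈ 0.02533; observed = 32/2000 ≈ 0.01600.
Coefficient of coincidence = 0.01600/0.02533 ≈ 0.63.

0.63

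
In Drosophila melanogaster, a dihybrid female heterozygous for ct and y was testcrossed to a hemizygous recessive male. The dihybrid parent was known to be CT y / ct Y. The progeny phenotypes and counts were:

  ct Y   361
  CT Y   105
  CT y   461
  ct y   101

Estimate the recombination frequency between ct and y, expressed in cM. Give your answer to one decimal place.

The recombinant classes are CT Y and ct y: 105 + 101 = 206.
Recombination frequency = 206/1028 = 0.2004 ≈ 20.0%, i.e. 20.0 cM.

20.0 cM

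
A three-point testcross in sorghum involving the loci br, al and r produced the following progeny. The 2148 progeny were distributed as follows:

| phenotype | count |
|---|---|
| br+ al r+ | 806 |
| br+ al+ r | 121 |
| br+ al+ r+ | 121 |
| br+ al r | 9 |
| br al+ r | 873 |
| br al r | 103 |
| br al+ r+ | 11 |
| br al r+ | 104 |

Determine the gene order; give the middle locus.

r

The two most frequent reciprocal classes, br+ al r+ and br al+ r, are the parental types, so the F1 was br+ al r+ / br al+ r.
The two rarest classes, br+ al r and br al+ r+, are the double crossovers. Comparing them with the parentals, only the r allele has switched, so r is the middle locus and the order is al – r – br.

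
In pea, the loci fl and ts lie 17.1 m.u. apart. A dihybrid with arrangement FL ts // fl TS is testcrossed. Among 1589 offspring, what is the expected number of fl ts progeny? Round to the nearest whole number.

136

A map distance of 17.1 m.u. corresponds to a recombination frequency of 0.171.
The F1 is FL ts / fl TS, so fl ts is a recombinant gamete class with expected frequency r/2 = 0.171/2 = 0.0855.
Expected number = 0.0855 × 1589 = 135.86 ≈ 136.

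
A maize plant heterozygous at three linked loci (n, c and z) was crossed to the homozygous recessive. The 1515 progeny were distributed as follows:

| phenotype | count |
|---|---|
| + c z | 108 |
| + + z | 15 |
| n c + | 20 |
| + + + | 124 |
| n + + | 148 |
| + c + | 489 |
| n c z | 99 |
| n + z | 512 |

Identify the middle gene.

The two most frequent reciprocal classes, n + z and + c +, are the parental types, so the F1 was n + z / + c +.
The two rarest classes, + + z and n c +, are the double crossovers. Comparing them with the parentals, only the n allele has switched, so n is the middle locus and the order is z – n – c.

n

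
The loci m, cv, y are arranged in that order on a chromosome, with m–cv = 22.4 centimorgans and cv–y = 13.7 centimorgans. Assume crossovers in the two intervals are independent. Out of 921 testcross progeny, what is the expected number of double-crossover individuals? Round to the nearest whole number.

Map distances give recombination frequencies of 0.224 and 0.137 for the two intervals.
With no interference, expected double-crossover frequency = 0.224 × 0.137 = 0.03069.
Expected number = 0.03069 × 921 = 28.26 ≈ 28.

28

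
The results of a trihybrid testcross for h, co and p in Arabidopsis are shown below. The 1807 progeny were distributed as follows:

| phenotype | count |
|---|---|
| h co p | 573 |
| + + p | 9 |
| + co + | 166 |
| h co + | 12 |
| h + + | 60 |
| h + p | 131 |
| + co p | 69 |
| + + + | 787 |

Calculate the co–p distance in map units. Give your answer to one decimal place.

17.6 map units

The two most frequent reciprocal classes, h co p and + + +, are the parental types, so the F1 was h co p / + + +.
The two rarest classes, h co + and + + p, are the double crossovers. Comparing them with the parentals, only the p allele has switched, so p is the middle locus and the order is co – p – h.
Crossovers in the co–p interval produce the single-crossover classes h + p and + co + (131 + 166 = 297) plus the double crossovers (21).
RF(co–p) = (297 + 21) / 1807 = 318/1807 = 0.1760 → 17.6 map units.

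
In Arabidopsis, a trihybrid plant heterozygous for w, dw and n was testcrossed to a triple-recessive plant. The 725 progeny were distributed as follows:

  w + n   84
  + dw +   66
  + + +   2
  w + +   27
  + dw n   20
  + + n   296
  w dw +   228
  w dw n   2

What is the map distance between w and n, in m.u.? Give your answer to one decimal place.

21.2 m.u.

The two most frequent reciprocal classes, w dw + and + + n, are the parental types, so the F1 was w dw + / + + n.
The two rarest classes, w dw n and + + +, are the double crossovers. Comparing them with the parentals, only the n allele has switched, so n is the middle locus and the order is dw – n – w.
Crossovers in the n–w interval produce the single-crossover classes + dw + and w + n (66 + 84 = 150) plus the double crossovers (4).
RF(n–w) = (150 + 4) / 725 = 154/725 = 0.2124 → 21.2 m.u.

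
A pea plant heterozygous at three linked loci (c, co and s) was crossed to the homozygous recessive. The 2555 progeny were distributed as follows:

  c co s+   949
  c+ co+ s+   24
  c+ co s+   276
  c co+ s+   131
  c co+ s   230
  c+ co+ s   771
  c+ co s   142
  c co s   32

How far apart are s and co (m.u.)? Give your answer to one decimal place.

12.9 m.u.

The two most frequent reciprocal classes, c+ co+ s and c co s+, are the parental types, so the F1 was c+ co+ s / c co s+.
The two rarest classes, c+ co+ s+ and c co s, are the double crossovers. Comparing them with the parentals, only the s allele has switched, so s is the middle locus and the order is co – s – c.
Crossovers in the co–s interval produce the single-crossover classes c+ co s and c co+ s+ (142 + 131 = 273) plus the double crossovers (56).
RF(co–s) = (273 + 56) / 2555 = 329/2555 = 0.1288 → 12.9 m.u.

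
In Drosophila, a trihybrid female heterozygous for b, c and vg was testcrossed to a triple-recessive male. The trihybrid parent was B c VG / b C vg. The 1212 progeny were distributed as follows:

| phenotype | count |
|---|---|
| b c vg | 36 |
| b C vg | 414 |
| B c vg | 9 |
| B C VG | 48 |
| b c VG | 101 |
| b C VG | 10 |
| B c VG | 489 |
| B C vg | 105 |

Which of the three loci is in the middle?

The two rarest classes, B c vg and b C VG, are the double crossovers. Comparing them with the parentals, only the vg allele has switched, so vg is the middle locus and the order is b – vg – c.

vg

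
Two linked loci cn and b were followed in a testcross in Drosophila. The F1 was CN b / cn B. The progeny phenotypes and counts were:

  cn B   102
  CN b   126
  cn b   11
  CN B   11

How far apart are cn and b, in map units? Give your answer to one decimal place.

8.8 map units

The recombinant classes are CN B and cn b: 11 + 11 = 22.
Recombination frequency = 22/250 = 0.0880 ≈ 8.8%, i.e. 8.8 map units.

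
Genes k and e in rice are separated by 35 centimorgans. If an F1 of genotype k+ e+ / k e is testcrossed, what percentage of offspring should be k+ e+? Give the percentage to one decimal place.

32.5%

A map distance of 35 centimorgans corresponds to a recombination frequency of 0.350.
The F1 is k+ e+ / k e, so k+ e+ is a parental gamete class with expected frequency (1 − r)/2 = 0.650/2 = 0.3250.
That is 0.3250 = 32.5% of the progeny.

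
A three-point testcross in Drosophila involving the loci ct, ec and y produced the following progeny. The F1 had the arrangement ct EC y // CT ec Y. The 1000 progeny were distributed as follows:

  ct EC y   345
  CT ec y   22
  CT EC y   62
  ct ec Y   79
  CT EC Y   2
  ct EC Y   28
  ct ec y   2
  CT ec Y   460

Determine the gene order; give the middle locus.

ec

The two rarest classes, ct ec y and CT EC Y, are the double crossovers. Comparing them with the parentals, only the ec allele has switched, so ec is the middle locus and the order is ct – ec – y.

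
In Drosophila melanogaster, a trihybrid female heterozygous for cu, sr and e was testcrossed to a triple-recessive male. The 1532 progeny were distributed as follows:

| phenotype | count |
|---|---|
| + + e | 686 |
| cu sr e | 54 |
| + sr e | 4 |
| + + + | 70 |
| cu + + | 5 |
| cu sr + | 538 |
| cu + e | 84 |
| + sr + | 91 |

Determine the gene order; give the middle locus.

sr

The two most frequent reciprocal classes, cu sr + and + + e, are the parental types, so the F1 was cu sr + / + + e.
The two rarest classes, cu + + and + sr e, are the double crossovers. Comparing them with the parentals, only the sr allele has switched, so sr is the middle locus and the order is cu – sr – e.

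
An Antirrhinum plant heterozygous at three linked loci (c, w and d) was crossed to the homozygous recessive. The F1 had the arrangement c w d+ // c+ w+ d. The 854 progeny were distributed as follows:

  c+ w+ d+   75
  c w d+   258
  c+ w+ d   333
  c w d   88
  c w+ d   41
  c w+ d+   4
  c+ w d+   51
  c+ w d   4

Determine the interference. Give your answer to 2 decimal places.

The two rarest classes, c w+ d+ and c+ w d, are the double crossovers. Comparing them with the parentals, only the w allele has switched, so w is the middle locus and the order is c – w – d.
c–w: (92 + 8)/854 = 0.1171; w–d: (163 + 8)/854 = 0.2002.
Expected DCO frequency = 0.1171 × 0.2002 ≈ 0.02344; observed = 8/854 ≈ 0.00937.
Coefficient of coincidence = 0.00937/0.02344 ≈ 0.40; interference = 1 − 0.40 = 0.60.

0.60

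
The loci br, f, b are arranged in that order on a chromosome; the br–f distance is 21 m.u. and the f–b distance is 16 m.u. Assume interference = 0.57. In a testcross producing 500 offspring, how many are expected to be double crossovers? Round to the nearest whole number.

7

Map distances give recombination frequencies of 0.210 and 0.160 for the two intervals.
With interference 0.57 (so coincidence = 0.43), expected double-crossover frequency = 0.210 × 0.160 × 0.43 = 0.01445.
Expected number = 0.01445 × 500 = 7.22 ≈ 7.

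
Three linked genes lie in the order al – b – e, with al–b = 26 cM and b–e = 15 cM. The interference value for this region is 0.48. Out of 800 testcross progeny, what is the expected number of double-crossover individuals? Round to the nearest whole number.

Map distances give recombination frequencies of 0.260 and 0.150 for the two intervals.
With interference 0.48 (so coincidence = 0.52), expected double-crossover frequency = 0.260 × 0.150 × 0.52 = 0.02028.
Expected number = 0.02028 × 800 = 16.22 ≈ 16.

16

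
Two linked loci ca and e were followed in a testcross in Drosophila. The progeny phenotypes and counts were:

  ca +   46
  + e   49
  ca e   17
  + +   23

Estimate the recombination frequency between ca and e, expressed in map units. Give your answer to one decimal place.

The two most frequent classes, + e (49) and ca + (46), are the parental types, so the F1 was + e / ca +.
The recombinant classes are + + and ca e: 23 + 17 = 40.
Recombination frequency = 40/135 = 0.2963 ≈ 29.6%, i.e. 29.6 map units.

29.6 map units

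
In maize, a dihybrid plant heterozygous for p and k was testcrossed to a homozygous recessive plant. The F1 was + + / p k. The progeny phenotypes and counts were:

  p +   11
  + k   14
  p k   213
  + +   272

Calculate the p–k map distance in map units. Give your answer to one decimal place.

The recombinant classes are + k and p +: 14 + 11 = 25.
Recombination frequency = 25/510 = 0.0490 ≈ 4.9%, i.e. 4.9 map units.

4.9 map units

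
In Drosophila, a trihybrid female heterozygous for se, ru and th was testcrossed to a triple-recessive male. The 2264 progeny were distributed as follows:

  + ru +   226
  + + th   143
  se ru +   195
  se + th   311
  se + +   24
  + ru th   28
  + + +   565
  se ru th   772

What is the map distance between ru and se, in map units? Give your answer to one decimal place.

26.0 map units

The two most frequent reciprocal classes, se ru th and + + +, are the parental types, so the F1 was se ru th / + + +.
The two rarest classes, + ru th and se + +, are the double crossovers. Comparing them with the parentals, only the se allele has switched, so se is the middle locus and the order is ru – se – th.
Crossovers in the ru–se interval produce the single-crossover classes se + th and + ru + (311 + 226 = 537) plus the double crossovers (52).
RF(ru–se) = (537 + 52) / 2264 = 589/2264 = 0.2602 → 26.0 map units.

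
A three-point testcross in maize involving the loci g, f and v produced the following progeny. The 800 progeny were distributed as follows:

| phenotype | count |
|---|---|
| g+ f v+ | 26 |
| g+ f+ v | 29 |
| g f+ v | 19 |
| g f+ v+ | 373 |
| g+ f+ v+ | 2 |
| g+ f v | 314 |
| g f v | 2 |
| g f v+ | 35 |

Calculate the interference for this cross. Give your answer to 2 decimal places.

0.04

The two most frequent reciprocal classes, g+ f v and g f+ v+, are the parental types, so the F1 was g+ f v / g f+ v+.
The two rarest classes, g f v and g+ f+ v+, are the double crossovers. Comparing them with the parentals, only the g allele has switched, so g is the middle locus and the order is v – g – f.
v–g: (45 + 4)/800 = 0.0612; g–f: (64 + 4)/800 = 0.0850.
Expected DCO frequency = 0.0612 × 0.0850 ≈ 0.00520; observed = 4/800 ≈ 0.00500.
Coefficient of coincidence = 0.00500/0.00520 ≈ 0.96; interference = 1 − 0.96 = 0.04.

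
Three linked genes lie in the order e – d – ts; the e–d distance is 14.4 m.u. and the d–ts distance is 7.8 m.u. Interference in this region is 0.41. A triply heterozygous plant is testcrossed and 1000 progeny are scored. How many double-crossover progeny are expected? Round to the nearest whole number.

Map distances give recombination frequencies of 0.144 and 0.078 for the two intervals.
With interference 0.41 (so coincidence = 0.59), expected double-crossover frequency = 0.144 × 0.078 × 0.59 = 0.00663.
Expected number = 0.00663 × 1000 = 6.63 ≈ 7.

7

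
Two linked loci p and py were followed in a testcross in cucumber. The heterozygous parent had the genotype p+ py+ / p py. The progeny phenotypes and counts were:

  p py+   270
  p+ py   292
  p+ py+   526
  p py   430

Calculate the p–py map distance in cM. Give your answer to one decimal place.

37.0 cM

The recombinant classes are p+ py and p py+: 292 + 270 = 562.
Recombination frequency = 562/1518 = 0.3702 ≈ 37.0%, i.e. 37.0 cM.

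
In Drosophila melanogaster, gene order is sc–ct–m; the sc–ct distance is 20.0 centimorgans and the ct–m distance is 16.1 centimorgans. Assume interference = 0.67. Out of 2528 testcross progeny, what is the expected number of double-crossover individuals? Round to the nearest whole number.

Map distances give recombination frequencies of 0.200 and 0.161 for the two intervals.
With interference 0.67 (so coincidence = 0.33), expected double-crossover frequency = 0.200 × 0.161 × 0.33 = 0.01063.
Expected number = 0.01063 × 2528 = 26.86 ≈ 27.

27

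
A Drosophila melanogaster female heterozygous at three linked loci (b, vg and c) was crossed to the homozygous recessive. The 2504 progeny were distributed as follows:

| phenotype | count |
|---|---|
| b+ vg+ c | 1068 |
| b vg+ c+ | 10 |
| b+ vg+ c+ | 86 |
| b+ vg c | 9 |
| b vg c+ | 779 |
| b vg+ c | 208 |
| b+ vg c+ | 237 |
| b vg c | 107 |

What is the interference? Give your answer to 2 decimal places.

0.52

The two most frequent reciprocal classes, b vg c+ and b+ vg+ c, are the parental types, so the F1 was b vg c+ / b+ vg+ c.
The two rarest classes, b vg+ c+ and b+ vg c, are the double crossovers. Comparing them with the parentals, only the vg allele has switched, so vg is the middle locus and the order is c – vg – b.
c–vg: (193 + 19)/2504 = 0.0847; vg–b: (445 + 19)/2504 = 0.1853.
Expected DCO frequency = 0.0847 × 0.1853 ≈ 0.01569; observed = 19/2504 ≈ 0.00759.
Coefficient of coincidence = 0.00759/0.01569 ≈ 0.48; interference = 1 − 0.48 = 0.52.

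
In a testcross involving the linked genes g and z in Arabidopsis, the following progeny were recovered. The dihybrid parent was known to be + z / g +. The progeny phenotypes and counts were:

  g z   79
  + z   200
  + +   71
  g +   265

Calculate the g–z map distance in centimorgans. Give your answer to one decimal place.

The recombinant classes are + + and g z: 71 + 79 = 150.
Recombination frequency = 150/615 = 0.2439 ≈ 24.4%, i.e. 24.4 centimorgans.

24.4 centimorgans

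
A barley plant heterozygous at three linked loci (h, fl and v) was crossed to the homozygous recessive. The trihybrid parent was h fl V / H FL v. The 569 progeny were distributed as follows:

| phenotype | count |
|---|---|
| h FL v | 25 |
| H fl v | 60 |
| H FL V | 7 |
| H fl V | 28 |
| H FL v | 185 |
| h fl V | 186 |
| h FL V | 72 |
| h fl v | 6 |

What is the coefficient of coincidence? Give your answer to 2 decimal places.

0.77

The two rarest classes, h fl v and H FL V, are the double crossovers. Comparing them with the parentals, only the v allele has switched, so v is the middle locus and the order is fl – v – h.
fl–v: (132 + 13)/569 = 0.2548; v–h: (53 + 13)/569 = 0.1160.
Expected DCO frequency = 0.2548 × 0.1160 ≈ 0.02956; observed = 13/569 ≈ 0.02285.
Coefficient of coincidence = 0.02285/0.02956 ≈ 0.77.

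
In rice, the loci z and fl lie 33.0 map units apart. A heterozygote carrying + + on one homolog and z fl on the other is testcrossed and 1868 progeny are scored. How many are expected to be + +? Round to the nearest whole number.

A map distance of 33.0 map units corresponds to a recombination frequency of 0.330.
The F1 is + + / z fl, so + + is a parental gamete class with expected frequency (1 − r)/2 = 0.670/2 = 0.3350.
Expected number = 0.3350 × 1868 = 625.78 ≈ 626.

626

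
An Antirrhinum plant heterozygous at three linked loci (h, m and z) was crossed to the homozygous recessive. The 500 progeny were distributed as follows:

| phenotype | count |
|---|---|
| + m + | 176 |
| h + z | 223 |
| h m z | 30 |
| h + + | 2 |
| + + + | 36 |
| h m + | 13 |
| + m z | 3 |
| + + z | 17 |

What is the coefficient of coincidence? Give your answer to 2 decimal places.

1.01

The two most frequent reciprocal classes, h + z and + m +, are the parental types, so the F1 was h + z / + m +.
The two rarest classes, h + + and + m z, are the double crossovers. Comparing them with the parentals, only the z allele has switched, so z is the middle locus and the order is m – z – h.
m–z: (66 + 5)/500 = 0.1420; z–h: (30 + 5)/500 = 0.0700.
Expected DCO frequency = 0.1420 × 0.0700 ≈ 0.00994; observed = 5/500 ≈ 0.01000.
Coefficient of coincidence = 0.01000/0.00994 ≈ 1.01.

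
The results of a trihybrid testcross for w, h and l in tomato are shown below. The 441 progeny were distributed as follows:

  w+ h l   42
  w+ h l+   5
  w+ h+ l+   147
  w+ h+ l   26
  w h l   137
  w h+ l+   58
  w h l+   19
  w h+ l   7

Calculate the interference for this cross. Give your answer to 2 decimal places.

The two most frequent reciprocal classes, w h l and w+ h+ l+, are the parental types, so the F1 was w h l / w+ h+ l+.
The two rarest classes, w h+ l and w+ h l+, are the double crossovers. Comparing them with the parentals, only the h allele has switched, so h is the middle locus and the order is l – h – w.
l–h: (45 + 12)/441 = 0.1293; h–w: (100 + 12)/441 = 0.2540.
Expected DCO frequency = 0.1293 × 0.2540 ≈ 0.03284; observed = 12/441 ≈ 0.02721.
Coefficient of coincidence = 0.02721/0.03284 ≈ 0.83; interference = 1 − 0.83 = 0.17.

0.17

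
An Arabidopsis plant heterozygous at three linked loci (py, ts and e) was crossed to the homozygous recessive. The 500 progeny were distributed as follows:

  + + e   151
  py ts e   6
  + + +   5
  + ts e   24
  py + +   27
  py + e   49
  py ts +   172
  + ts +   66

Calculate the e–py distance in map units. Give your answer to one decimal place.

25.2 map units

The two most frequent reciprocal classes, py ts + and + + e, are the parental types, so the F1 was py ts + / + + e.
The two rarest classes, py ts e and + + +, are the double crossovers. Comparing them with the parentals, only the e allele has switched, so e is the middle locus and the order is py – e – ts.
Crossovers in the py–e interval produce the single-crossover classes + ts + and py + e (66 + 49 = 115) plus the double crossovers (11).
RF(py–e) = (115 + 11) / 500 = 126/500 = 0.2520 → 25.2 map units.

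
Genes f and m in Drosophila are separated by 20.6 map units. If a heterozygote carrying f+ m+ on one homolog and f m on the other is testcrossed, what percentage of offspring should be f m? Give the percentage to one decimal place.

39.7%

A map distance of 20.6 map units corresponds to a recombination frequency of 0.206.
The F1 is f+ m+ / f m, so f m is a parental gamete class with expected frequency (1 − r)/2 = 0.794/2 = 0.3970.
That is 0.3970 = 39.7% of the progeny.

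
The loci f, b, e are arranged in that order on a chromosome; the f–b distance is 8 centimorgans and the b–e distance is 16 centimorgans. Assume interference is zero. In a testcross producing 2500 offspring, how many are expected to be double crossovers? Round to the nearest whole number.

Map distances give recombination frequencies of 0.080 and 0.160 for the two intervals.
With no interference, expected double-crossover frequency = 0.080 × 0.160 = 0.01280.
Expected number = 0.01280 × 2500 = 32.00 ≈ 32.

32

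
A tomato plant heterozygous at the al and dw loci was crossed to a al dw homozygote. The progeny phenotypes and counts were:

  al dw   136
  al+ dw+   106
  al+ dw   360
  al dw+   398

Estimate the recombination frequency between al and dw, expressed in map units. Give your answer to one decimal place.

24.2 map units

The two most frequent classes, al+ dw (360) and al dw+ (398), are the parental types, so the F1 was al+ dw / al dw+.
The recombinant classes are al+ dw+ and al dw: 106 + 136 = 242.
Recombination frequency = 242/1000 = 0.2420 ≈ 24.2%, i.e. 24.2 map units.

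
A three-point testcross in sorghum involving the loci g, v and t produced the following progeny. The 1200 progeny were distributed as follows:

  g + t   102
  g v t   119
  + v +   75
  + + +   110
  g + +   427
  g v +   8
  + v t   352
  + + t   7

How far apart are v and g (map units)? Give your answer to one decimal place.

The two most frequent reciprocal classes, + v t and g + +, are the parental types, so the F1 was + v t / g + +.
The two rarest classes, + + t and g v +, are the double crossovers. Comparing them with the parentals, only the v allele has switched, so v is the middle locus and the order is g – v – t.
Crossovers in the g–v interval produce the single-crossover classes g v t and + + + (119 + 110 = 229) plus the double crossovers (15).
RF(g–v) = (229 + 15) / 1200 = 244/1200 = 0.2033 → 20.3 map units.

20.3 map units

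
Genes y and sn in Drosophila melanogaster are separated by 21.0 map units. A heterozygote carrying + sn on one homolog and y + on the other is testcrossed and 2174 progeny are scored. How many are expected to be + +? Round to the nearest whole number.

228

A map distance of 21.0 map units corresponds to a recombination frequency of 0.210.
The F1 is + sn / y +, so + + is a recombinant gamete class with expected frequency r/2 = 0.210/2 = 0.1050.
Expected number = 0.1050 × 2174 = 228.27 ≈ 228.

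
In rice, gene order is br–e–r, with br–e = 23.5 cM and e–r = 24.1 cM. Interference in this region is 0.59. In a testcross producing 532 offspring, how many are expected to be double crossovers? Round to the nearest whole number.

12

Map distances give recombination frequencies of 0.235 and 0.241 for the two intervals.
With interference 0.59 (so coincidence = 0.41), expected double-crossover frequency = 0.235 × 0.241 × 0.41 = 0.02322.
Expected number = 0.02322 × 532 = 12.35 ≈ 12.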